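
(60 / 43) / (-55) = -12 / 473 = -0.03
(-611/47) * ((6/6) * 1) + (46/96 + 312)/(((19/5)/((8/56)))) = -7997/6384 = -1.25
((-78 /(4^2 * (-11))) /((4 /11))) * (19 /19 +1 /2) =117 /64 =1.83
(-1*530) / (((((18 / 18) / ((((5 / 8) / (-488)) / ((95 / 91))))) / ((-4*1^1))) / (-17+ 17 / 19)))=41.89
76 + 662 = 738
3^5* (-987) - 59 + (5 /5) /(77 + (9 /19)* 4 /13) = -4571294253 /19055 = -239899.99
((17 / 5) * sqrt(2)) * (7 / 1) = 119 * sqrt(2) / 5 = 33.66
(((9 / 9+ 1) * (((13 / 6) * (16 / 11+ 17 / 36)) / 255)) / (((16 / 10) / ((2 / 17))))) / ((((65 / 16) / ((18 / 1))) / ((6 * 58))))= 177016 / 47685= 3.71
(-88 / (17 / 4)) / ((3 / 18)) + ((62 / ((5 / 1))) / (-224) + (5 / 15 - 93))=-6196301 / 28560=-216.96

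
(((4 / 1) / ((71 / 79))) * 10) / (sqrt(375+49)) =790 * sqrt(106) / 3763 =2.16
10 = 10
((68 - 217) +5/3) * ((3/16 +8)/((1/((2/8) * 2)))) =-28951/48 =-603.15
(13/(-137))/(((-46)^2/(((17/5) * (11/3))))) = -2431/4348380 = -0.00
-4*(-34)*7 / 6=158.67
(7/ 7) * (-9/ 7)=-9/ 7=-1.29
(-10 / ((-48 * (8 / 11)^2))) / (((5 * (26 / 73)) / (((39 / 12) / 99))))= 803 / 110592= 0.01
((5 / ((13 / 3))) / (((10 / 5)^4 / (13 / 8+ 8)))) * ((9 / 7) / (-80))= -297 / 26624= -0.01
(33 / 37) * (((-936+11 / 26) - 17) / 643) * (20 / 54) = -1362185 / 2783547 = -0.49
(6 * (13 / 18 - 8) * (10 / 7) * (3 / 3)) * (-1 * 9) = 3930 / 7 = 561.43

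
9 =9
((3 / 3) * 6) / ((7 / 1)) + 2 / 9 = 68 / 63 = 1.08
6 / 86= 3 / 43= 0.07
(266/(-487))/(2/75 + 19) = -19950/694949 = -0.03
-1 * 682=-682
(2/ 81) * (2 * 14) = 56/ 81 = 0.69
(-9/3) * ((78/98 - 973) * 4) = 571656/49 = 11666.45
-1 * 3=-3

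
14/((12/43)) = 301/6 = 50.17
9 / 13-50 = -641 / 13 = -49.31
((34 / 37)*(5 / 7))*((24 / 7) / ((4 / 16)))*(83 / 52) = 338640 / 23569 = 14.37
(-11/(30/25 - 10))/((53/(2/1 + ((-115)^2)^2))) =874503135/212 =4125014.79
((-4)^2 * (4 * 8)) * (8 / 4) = 1024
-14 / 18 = -7 / 9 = -0.78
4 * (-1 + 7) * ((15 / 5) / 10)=36 / 5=7.20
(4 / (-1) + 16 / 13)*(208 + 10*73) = -33768 / 13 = -2597.54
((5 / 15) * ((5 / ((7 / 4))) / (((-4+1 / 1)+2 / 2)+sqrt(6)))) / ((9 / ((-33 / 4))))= -55 * sqrt(6) / 126- 55 / 63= -1.94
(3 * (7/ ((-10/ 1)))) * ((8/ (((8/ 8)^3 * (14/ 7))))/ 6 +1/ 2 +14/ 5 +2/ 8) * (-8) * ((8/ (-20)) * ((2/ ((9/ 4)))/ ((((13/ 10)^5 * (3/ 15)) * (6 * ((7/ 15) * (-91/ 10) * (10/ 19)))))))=769120000/ 304088967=2.53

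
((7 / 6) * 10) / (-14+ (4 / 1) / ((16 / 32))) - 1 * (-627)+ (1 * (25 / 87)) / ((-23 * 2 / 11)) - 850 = -1350754 / 6003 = -225.01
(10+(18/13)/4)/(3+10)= 269/338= 0.80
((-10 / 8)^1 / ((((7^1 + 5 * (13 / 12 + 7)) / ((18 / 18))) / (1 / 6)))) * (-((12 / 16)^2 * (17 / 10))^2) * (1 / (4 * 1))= 23409 / 23306240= 0.00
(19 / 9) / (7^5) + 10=1512649 / 151263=10.00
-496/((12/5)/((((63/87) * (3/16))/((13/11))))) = -35805/1508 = -23.74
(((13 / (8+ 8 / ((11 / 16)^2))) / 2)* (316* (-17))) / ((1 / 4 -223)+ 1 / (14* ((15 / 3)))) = 5687605 / 904307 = 6.29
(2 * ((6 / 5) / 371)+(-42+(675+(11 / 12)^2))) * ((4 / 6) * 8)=169313143 / 50085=3380.52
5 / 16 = 0.31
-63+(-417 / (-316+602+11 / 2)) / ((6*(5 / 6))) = -184479 / 2915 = -63.29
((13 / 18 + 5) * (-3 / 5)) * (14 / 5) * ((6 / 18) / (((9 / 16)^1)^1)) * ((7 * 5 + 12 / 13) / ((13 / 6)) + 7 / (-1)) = -18676784 / 342225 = -54.57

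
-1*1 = -1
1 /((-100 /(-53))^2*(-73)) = -2809 /730000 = -0.00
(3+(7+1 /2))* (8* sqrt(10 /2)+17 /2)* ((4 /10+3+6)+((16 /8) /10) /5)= 21063 /25+19824* sqrt(5) /25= 2615.63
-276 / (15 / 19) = -1748 / 5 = -349.60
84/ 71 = 1.18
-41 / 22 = -1.86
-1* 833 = -833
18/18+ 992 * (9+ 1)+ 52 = 9973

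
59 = 59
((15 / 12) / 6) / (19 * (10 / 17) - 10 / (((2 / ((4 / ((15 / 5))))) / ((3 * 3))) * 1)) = -17 / 3984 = -0.00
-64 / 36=-16 / 9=-1.78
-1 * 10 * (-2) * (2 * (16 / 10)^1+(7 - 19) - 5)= -276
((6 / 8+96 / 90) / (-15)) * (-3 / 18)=109 / 5400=0.02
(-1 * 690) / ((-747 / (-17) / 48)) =-62560 / 83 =-753.73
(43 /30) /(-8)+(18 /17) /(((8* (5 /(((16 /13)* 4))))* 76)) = -178829 /1007760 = -0.18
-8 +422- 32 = 382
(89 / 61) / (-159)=-89 / 9699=-0.01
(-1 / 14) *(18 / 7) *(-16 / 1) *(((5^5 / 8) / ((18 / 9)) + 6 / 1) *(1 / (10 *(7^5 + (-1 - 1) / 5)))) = 3221 / 915026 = 0.00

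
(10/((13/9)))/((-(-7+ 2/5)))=150/143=1.05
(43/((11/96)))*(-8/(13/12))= -396288/143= -2771.24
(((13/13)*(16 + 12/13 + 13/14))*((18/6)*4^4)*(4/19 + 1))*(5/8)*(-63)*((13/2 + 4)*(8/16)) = -44600220/13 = -3430786.15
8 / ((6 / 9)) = 12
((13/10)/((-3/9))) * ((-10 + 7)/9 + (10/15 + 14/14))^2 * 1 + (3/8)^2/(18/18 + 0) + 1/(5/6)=-5369/960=-5.59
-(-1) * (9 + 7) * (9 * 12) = 1728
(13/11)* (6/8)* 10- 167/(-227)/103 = 4562969/514382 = 8.87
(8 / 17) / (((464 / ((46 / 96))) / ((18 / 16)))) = 69 / 126208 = 0.00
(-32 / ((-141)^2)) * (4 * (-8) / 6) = 512 / 59643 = 0.01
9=9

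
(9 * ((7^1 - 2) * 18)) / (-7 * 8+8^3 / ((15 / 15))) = 135 / 76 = 1.78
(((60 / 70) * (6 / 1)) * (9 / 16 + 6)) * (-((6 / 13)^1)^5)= -262440 / 371293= -0.71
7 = 7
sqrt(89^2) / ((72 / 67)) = 5963 / 72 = 82.82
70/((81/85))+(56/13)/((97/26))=586222/7857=74.61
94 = 94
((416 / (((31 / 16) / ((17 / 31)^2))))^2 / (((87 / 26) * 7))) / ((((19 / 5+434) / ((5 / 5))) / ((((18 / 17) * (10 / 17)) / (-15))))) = -6657755054080 / 394377348214927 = -0.02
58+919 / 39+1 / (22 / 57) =84.16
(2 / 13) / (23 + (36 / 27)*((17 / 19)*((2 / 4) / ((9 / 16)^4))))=747954 / 140786035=0.01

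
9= 9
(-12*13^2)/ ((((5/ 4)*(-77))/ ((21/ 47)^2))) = 511056/ 121495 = 4.21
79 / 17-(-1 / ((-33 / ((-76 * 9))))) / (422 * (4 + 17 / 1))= 1284159 / 276199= 4.65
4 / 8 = 1 / 2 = 0.50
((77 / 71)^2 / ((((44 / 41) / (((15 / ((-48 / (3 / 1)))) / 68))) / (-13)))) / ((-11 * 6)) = -130585 / 43876864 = -0.00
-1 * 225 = -225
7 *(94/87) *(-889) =-584962/87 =-6723.70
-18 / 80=-9 / 40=-0.22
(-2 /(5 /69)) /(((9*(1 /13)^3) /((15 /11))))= -101062 /11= -9187.45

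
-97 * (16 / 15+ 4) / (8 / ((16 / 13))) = -14744 / 195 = -75.61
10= 10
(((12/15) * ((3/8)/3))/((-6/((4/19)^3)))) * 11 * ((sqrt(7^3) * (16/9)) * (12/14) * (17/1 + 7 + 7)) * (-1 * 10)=349184 * sqrt(7)/61731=14.97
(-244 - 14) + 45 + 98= -115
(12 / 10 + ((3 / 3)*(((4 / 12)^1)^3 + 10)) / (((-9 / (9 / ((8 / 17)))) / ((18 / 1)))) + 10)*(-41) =916883 / 60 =15281.38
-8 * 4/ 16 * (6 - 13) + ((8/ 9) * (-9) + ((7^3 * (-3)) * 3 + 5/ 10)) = -6161/ 2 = -3080.50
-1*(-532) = 532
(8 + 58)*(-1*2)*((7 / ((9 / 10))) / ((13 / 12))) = -947.69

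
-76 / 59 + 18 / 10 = 151 / 295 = 0.51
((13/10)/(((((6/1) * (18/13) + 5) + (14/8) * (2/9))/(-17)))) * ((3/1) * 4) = -310284/16025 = -19.36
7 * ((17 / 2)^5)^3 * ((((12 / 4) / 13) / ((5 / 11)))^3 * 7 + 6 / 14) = 1849689188616488435989221 / 2249728000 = 822183476676508.64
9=9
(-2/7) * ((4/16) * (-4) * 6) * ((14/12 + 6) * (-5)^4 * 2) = 107500/7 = 15357.14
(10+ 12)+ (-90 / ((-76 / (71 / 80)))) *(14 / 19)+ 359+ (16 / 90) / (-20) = 496142473 / 1299600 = 381.77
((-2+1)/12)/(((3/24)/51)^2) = -13872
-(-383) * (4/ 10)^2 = 1532/ 25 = 61.28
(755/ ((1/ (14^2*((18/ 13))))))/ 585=59192/ 169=350.25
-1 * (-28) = 28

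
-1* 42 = -42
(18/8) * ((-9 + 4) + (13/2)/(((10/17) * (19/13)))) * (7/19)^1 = 61299/28880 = 2.12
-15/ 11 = -1.36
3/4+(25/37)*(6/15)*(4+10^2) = 4271/148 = 28.86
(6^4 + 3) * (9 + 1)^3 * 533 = 692367000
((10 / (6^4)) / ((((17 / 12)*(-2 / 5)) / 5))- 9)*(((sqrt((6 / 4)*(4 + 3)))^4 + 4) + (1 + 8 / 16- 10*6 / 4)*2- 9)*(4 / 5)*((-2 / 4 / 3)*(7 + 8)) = 5211137 / 3672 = 1419.15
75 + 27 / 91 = 6852 / 91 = 75.30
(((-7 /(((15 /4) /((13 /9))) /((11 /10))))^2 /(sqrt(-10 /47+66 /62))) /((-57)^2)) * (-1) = -4008004 * sqrt(1808137) /1837084100625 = -0.00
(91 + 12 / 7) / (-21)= -649 / 147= -4.41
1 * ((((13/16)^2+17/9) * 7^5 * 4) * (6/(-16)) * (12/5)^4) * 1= -2665102797/1250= -2132082.24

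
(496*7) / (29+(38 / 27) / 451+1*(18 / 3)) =99.19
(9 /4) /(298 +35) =1 /148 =0.01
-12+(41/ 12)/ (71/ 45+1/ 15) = -9.92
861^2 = 741321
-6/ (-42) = 1/ 7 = 0.14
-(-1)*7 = 7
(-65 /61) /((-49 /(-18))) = -0.39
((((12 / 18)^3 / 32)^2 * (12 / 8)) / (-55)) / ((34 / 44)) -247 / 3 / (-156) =174419 / 330480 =0.53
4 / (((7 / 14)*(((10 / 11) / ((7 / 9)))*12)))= 77 / 135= 0.57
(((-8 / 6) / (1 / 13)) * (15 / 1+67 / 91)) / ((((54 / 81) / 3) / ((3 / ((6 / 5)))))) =-3068.57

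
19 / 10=1.90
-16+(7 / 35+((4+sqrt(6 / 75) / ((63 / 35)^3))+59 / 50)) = -531 / 50+25*sqrt(2) / 729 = -10.57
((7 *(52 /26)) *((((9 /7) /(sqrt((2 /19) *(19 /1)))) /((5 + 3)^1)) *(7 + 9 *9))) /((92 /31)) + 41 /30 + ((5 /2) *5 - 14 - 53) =-797 /15 + 3069 *sqrt(2) /92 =-5.96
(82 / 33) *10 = 820 / 33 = 24.85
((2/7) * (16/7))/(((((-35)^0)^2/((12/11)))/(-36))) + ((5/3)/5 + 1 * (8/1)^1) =-27997/1617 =-17.31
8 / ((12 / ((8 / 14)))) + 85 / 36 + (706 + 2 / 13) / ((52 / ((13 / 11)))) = 677153 / 36036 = 18.79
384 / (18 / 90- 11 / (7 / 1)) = -280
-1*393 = -393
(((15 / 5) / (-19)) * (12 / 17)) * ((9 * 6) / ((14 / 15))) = -14580 / 2261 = -6.45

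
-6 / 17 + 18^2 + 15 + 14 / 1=5995 / 17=352.65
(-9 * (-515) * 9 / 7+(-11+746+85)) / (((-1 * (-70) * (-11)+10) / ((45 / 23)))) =-427095 / 24472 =-17.45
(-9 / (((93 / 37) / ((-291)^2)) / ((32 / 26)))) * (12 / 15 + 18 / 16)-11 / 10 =-2895078461 / 4030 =-718381.75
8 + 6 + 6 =20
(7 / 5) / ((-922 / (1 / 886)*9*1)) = -7 / 36760140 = -0.00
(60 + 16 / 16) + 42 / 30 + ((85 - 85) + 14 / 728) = 16229 / 260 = 62.42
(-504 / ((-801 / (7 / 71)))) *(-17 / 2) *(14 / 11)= -46648 / 69509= -0.67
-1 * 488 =-488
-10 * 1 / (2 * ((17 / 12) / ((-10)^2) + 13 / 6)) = -6000 / 2617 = -2.29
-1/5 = -0.20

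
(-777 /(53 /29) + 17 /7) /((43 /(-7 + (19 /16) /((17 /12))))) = 32855885 /542402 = 60.57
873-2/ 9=7855/ 9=872.78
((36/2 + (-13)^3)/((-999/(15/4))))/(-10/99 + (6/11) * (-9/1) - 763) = -119845/11252884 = -0.01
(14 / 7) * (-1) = -2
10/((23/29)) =290/23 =12.61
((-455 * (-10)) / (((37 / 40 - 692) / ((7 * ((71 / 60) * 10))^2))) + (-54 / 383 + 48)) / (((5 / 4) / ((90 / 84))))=-1228554877940 / 31761807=-38680.26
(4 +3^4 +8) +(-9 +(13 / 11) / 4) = 3709 / 44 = 84.30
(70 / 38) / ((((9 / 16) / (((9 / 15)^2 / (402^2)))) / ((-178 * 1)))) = -4984 / 3838095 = -0.00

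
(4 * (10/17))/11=40/187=0.21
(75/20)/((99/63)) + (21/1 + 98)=5341/44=121.39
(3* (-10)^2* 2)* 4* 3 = 7200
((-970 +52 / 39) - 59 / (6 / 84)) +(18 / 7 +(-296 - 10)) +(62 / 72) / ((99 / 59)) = -52330477 / 24948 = -2097.58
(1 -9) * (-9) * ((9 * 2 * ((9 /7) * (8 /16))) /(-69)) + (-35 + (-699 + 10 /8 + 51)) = -446823 /644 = -693.82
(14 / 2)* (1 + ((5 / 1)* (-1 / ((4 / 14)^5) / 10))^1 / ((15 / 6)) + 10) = -105329 / 160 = -658.31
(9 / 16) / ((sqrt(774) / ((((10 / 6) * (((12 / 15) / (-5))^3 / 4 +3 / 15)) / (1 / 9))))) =27981 * sqrt(86) / 4300000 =0.06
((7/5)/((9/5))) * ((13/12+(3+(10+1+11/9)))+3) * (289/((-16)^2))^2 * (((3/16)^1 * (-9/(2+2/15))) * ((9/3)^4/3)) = -408.70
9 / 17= 0.53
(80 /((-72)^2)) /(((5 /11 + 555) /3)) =11 /131976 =0.00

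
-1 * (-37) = 37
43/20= 2.15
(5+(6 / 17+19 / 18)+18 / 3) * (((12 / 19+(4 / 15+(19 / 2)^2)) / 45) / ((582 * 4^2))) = 394542473 / 146177913600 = 0.00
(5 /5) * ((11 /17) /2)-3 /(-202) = 581 /1717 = 0.34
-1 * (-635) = 635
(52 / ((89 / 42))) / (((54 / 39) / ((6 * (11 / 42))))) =7436 / 267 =27.85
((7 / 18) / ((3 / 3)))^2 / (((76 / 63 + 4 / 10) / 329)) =564235 / 18216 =30.97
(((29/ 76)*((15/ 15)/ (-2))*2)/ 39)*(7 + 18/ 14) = -841/ 10374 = -0.08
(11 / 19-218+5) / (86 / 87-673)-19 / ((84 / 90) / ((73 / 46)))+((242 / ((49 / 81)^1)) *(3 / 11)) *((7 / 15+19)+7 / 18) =10687774057827 / 5007644180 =2134.29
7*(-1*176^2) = -216832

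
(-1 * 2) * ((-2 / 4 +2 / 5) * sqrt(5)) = 0.45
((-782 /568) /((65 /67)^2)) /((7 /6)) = -5265597 /4199650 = -1.25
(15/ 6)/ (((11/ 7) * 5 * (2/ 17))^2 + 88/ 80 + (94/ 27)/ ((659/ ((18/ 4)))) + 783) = 699907425/ 219764837447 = 0.00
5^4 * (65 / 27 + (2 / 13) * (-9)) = 224375 / 351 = 639.25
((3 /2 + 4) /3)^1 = 11 /6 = 1.83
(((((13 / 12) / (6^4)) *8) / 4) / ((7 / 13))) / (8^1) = 169 / 435456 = 0.00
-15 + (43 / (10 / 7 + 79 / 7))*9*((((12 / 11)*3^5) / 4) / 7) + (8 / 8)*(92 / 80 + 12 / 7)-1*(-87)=49758119 / 137060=363.04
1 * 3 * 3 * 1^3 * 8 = 72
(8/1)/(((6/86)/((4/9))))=1376/27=50.96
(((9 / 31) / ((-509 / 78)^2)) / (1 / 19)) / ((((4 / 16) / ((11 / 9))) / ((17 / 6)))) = 14410968 / 8031511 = 1.79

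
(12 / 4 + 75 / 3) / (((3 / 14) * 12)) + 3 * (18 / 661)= 65264 / 5949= 10.97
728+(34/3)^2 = 7708/9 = 856.44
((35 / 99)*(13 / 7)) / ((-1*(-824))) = 65 / 81576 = 0.00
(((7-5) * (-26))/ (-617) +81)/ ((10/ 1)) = 50029/ 6170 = 8.11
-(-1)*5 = 5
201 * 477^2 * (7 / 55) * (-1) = -320133303 / 55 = -5820605.51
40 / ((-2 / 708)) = -14160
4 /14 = 2 /7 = 0.29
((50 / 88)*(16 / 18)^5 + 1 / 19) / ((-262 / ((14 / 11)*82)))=-2606384186 / 17783728281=-0.15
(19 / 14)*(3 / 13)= 57 / 182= 0.31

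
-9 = -9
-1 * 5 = -5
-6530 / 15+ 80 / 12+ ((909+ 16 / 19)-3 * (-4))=28111 / 57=493.18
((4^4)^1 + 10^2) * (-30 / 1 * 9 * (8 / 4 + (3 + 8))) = -1249560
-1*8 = -8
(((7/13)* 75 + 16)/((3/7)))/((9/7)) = 35917/351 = 102.33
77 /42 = 11 /6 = 1.83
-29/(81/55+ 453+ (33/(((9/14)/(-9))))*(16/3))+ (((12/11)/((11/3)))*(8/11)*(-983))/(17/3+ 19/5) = -234522669625/10444628524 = -22.45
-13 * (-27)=351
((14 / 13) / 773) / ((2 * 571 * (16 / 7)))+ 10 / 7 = 918076983 / 642653648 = 1.43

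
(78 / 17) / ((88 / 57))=2223 / 748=2.97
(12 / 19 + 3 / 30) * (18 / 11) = 1251 / 1045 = 1.20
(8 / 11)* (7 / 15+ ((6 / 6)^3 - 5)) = -424 / 165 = -2.57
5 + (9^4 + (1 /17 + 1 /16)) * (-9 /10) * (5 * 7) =-112428655 /544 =-206670.32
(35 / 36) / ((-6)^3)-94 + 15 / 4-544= -4931963 / 7776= -634.25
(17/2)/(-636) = -17/1272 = -0.01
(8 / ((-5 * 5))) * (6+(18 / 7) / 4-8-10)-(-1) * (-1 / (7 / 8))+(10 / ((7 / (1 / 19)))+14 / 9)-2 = 63506 / 29925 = 2.12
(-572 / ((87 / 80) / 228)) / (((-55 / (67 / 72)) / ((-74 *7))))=-274316224 / 261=-1051020.02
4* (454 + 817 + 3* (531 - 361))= 7124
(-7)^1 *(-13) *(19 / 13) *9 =1197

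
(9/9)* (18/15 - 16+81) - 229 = -814/5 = -162.80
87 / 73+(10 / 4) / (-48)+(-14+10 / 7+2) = -462683 / 49056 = -9.43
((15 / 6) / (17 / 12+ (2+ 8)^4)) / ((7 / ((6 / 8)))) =45 / 1680238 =0.00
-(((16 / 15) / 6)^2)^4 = -16777216 / 16815125390625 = -0.00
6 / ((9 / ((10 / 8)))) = 0.83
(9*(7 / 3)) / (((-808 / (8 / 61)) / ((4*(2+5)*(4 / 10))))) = -1176 / 30805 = -0.04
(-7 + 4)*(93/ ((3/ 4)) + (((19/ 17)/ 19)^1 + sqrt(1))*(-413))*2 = 31956/ 17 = 1879.76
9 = 9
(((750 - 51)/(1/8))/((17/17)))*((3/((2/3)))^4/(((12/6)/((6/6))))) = 4586139/4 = 1146534.75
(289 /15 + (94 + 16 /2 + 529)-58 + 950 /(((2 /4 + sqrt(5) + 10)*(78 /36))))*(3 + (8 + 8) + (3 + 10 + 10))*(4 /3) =2923935392 /82095-1276800*sqrt(5) /5473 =35094.83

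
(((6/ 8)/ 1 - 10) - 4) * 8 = -106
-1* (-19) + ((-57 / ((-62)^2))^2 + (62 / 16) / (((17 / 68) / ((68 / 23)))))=22031591703 / 339855728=64.83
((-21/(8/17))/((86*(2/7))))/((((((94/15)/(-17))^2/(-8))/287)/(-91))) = -4243946554575/1519792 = -2792452.23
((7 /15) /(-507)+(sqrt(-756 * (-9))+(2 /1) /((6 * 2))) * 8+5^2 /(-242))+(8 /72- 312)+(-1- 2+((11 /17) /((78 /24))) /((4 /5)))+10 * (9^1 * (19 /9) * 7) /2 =11000157217 /31286970+144 * sqrt(21) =1011.48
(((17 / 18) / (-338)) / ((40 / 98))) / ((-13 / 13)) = 833 / 121680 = 0.01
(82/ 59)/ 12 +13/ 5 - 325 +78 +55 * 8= 346417/ 1770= 195.72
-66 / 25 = -2.64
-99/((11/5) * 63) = -5/7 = -0.71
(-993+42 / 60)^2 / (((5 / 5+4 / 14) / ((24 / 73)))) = 1378523006 / 5475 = 251785.02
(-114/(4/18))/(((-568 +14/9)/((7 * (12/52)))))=96957/66274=1.46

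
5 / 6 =0.83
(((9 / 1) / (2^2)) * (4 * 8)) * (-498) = -35856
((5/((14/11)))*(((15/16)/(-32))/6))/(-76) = 275/1089536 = 0.00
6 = 6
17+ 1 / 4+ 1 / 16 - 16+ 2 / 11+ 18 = 3431 / 176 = 19.49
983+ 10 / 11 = 10823 / 11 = 983.91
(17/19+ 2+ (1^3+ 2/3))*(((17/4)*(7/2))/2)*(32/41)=61880/2337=26.48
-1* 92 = -92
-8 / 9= -0.89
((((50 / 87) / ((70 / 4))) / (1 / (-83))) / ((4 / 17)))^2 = 49773025 / 370881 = 134.20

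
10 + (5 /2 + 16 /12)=83 /6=13.83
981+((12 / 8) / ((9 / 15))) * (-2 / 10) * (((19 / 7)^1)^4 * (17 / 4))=16627591 / 19208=865.66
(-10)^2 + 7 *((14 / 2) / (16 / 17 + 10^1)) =104.48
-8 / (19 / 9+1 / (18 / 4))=-24 / 7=-3.43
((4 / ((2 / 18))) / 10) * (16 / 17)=288 / 85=3.39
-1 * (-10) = 10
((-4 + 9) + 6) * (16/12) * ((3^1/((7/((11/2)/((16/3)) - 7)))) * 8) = -2101/7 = -300.14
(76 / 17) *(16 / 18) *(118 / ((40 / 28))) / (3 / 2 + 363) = 502208 / 557685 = 0.90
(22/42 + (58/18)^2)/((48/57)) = 12.95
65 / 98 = 0.66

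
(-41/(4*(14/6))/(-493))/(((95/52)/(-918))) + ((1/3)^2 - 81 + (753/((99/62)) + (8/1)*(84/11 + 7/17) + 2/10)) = 1330116593/2950605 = 450.79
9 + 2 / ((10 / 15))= 12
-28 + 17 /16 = -431 /16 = -26.94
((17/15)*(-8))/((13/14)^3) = -373184/32955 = -11.32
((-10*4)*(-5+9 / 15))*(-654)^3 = -49231822464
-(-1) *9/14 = 9/14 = 0.64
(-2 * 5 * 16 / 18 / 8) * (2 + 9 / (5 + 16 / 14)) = -3.85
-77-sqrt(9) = -80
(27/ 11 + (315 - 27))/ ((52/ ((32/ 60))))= 426/ 143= 2.98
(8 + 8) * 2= 32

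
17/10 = 1.70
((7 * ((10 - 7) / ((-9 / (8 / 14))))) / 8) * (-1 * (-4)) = -2 / 3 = -0.67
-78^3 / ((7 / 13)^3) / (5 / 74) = -77151715056 / 1715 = -44986422.77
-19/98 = -0.19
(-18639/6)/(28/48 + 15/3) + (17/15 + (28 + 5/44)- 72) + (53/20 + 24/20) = -595.29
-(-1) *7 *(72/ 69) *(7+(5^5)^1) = 526176/ 23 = 22877.22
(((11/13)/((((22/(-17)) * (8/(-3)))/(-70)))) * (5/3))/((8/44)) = -32725/208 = -157.33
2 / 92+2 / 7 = 99 / 322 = 0.31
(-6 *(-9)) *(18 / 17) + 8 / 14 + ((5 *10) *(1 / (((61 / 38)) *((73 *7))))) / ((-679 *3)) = 62334237292 / 1079420559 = 57.75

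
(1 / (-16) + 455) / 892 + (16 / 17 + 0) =352095 / 242624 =1.45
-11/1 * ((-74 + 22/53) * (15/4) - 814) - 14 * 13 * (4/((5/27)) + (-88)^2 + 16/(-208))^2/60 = -31505931975767/172250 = -182908168.22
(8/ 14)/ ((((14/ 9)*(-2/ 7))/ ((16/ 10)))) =-72/ 35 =-2.06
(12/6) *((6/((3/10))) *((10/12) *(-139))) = -13900/3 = -4633.33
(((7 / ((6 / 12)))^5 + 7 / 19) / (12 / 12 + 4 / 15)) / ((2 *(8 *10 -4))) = 153279945 / 54872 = 2793.41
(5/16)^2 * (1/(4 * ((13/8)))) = 25/1664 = 0.02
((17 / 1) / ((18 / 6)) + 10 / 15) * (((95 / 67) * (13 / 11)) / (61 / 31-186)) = -0.06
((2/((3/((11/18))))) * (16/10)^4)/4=11264/16875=0.67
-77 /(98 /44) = -242 /7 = -34.57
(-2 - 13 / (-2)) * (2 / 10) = 9 / 10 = 0.90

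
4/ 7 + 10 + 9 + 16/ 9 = 1345/ 63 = 21.35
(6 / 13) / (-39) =-2 / 169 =-0.01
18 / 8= 9 / 4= 2.25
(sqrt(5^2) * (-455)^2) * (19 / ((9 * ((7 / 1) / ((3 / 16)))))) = 2809625 / 48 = 58533.85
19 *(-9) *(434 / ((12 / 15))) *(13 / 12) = -803985 / 8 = -100498.12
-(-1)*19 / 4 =4.75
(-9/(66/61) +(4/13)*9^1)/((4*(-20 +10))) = 1587/11440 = 0.14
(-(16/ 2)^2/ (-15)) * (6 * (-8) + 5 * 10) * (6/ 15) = 256/ 75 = 3.41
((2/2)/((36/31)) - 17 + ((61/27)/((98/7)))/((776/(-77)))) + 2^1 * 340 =663.85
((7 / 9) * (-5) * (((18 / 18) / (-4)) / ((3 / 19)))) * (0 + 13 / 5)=16.01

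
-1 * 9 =-9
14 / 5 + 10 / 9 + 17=941 / 45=20.91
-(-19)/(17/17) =19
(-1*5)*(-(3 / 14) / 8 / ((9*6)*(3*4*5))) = 1 / 24192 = 0.00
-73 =-73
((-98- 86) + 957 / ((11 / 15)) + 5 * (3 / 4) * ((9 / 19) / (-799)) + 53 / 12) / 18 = 25627375 / 409887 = 62.52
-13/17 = -0.76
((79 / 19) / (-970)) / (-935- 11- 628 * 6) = 79 / 86879020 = 0.00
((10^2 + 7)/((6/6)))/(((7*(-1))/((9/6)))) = -321/14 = -22.93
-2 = -2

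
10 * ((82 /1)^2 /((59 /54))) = 3630960 /59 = 61541.69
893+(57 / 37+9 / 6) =66307 / 74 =896.04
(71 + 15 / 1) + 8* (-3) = 62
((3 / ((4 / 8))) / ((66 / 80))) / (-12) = -20 / 33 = -0.61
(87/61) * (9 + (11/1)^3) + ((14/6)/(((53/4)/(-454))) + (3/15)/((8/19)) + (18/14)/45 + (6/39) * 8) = 64710498107/35304360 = 1832.93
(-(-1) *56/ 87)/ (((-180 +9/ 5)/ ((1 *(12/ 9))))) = -1120/ 232551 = -0.00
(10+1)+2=13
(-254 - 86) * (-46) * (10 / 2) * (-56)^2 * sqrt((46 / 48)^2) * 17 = 11985870400 / 3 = 3995290133.33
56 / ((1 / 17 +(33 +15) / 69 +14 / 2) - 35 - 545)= -782 / 7991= -0.10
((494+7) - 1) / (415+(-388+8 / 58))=14500 / 787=18.42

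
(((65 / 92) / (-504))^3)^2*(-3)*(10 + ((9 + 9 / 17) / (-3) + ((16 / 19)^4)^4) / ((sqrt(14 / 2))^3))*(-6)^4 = -377094453125 / 1278067910595985406951424 + 575530668106272946246307729046875*sqrt(7) / 307083546401512511546232739235513816016331210752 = -0.00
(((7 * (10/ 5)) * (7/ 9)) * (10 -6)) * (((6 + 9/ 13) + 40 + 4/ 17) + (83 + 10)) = 1346912/ 221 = 6094.62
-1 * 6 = -6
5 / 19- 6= -109 / 19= -5.74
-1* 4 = -4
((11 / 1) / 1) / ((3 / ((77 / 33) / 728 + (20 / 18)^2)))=114697 / 25272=4.54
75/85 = 15/17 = 0.88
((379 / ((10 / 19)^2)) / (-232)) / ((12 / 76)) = -2599561 / 69600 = -37.35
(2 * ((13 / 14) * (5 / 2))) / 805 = 13 / 2254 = 0.01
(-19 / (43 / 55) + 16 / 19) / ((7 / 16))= -306672 / 5719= -53.62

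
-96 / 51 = -32 / 17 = -1.88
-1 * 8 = -8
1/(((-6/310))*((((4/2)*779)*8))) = -155/37392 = -0.00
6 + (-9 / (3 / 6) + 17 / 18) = -199 / 18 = -11.06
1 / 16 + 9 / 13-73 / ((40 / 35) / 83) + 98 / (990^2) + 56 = -267305853229 / 50965200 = -5244.87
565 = 565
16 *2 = 32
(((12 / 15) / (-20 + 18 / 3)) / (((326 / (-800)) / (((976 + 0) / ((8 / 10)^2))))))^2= 59536000000 / 1301881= 45730.75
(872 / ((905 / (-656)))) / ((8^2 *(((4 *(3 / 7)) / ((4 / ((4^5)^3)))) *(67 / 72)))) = -93849 / 4069145968640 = -0.00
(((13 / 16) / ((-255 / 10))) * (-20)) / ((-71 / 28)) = -0.25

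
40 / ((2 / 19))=380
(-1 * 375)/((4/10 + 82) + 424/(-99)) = -185625/38668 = -4.80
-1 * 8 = -8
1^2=1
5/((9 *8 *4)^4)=5/6879707136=0.00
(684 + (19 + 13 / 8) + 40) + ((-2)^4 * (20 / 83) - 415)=221431 / 664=333.48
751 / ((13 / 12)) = 9012 / 13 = 693.23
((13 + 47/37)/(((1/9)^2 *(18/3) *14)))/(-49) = -3564/12691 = -0.28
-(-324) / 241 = 324 / 241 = 1.34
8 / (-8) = -1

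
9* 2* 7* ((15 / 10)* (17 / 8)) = 401.62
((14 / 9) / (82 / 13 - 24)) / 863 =-91 / 893205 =-0.00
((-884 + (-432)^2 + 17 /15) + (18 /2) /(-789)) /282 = 366374363 /556245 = 658.66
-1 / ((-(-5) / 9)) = -9 / 5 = -1.80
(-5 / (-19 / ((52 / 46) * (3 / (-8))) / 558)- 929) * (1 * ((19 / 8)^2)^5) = -279560809658534429 / 49392123904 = -5660028.11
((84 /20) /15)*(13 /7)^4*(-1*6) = -171366 /8575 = -19.98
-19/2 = -9.50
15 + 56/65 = 1031/65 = 15.86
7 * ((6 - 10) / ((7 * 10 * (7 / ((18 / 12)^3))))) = -27 / 140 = -0.19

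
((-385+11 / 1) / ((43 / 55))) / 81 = -5.91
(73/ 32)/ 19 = 73/ 608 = 0.12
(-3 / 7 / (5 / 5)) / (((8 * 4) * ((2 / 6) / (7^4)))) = -3087 / 32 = -96.47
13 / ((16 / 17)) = 221 / 16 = 13.81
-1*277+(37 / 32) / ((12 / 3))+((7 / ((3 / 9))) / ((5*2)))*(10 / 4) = -271.46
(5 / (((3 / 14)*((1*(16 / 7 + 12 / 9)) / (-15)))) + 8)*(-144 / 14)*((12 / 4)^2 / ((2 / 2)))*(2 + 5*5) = 29489508 / 133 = 221725.62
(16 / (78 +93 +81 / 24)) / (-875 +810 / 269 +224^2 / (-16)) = -34432 / 1504017855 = -0.00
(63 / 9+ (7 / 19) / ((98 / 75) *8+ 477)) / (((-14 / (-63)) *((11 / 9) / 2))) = 393892632 / 7640831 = 51.55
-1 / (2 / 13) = -13 / 2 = -6.50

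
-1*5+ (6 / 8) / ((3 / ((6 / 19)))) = -187 / 38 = -4.92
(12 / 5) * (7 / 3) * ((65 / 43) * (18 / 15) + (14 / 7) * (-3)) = -1008 / 43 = -23.44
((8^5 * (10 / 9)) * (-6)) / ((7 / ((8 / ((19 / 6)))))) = -10485760 / 133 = -78840.30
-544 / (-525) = 544 / 525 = 1.04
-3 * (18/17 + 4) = -15.18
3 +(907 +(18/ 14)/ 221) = 1407779/ 1547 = 910.01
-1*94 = -94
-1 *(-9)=9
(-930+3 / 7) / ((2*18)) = -723 / 28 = -25.82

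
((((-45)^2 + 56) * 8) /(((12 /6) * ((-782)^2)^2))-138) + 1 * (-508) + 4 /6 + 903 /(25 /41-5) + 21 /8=-2379494304528497 /2804712019320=-848.39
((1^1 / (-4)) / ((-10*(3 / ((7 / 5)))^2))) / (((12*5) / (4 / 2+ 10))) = 49 / 45000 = 0.00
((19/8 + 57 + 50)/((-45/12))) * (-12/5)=70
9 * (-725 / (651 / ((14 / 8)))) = -2175 / 124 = -17.54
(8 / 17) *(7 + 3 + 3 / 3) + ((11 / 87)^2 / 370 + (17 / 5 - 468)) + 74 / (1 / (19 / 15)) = -3482029229 / 9521802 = -365.69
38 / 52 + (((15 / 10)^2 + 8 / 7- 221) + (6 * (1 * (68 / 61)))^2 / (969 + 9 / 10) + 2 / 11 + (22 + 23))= -8267977398225 / 48168091972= -171.65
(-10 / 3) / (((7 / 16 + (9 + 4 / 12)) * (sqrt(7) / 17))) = -2.19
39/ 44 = 0.89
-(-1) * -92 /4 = -23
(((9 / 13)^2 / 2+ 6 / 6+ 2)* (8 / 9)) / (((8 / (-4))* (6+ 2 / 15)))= -1825 / 7774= -0.23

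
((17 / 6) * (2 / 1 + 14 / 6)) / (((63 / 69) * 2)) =5083 / 756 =6.72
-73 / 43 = -1.70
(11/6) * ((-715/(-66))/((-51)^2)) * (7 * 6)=5005/15606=0.32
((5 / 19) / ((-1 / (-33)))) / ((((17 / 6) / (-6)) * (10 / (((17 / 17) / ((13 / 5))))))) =-2970 / 4199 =-0.71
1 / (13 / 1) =1 / 13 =0.08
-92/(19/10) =-48.42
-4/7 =-0.57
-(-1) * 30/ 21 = 10/ 7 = 1.43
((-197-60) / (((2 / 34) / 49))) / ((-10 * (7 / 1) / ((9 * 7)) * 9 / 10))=214081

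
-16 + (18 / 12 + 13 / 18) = -124 / 9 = -13.78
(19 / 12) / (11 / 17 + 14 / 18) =969 / 872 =1.11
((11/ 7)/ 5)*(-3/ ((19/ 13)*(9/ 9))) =-429/ 665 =-0.65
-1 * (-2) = 2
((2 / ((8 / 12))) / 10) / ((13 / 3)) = 9 / 130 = 0.07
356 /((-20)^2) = 89 /100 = 0.89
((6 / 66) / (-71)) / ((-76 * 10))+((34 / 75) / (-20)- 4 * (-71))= 12641819023 / 44517000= 283.98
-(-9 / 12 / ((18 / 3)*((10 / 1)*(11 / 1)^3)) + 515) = -54837199 / 106480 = -515.00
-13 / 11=-1.18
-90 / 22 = -45 / 11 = -4.09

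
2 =2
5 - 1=4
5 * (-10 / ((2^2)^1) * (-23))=575 / 2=287.50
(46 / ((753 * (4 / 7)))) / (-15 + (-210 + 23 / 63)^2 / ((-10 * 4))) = -4260060 / 44378368499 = -0.00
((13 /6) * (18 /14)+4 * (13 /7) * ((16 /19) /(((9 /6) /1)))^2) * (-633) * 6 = -49206677 /2527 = -19472.37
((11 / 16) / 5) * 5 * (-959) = -10549 / 16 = -659.31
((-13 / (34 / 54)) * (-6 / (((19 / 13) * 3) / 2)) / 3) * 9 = 54756 / 323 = 169.52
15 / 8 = 1.88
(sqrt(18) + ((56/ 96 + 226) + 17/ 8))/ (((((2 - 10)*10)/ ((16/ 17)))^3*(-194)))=3*sqrt(2)/ 119140250 + 5489/ 2859366000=0.00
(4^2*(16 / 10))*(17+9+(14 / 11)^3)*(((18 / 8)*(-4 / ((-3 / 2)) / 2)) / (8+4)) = 239040 / 1331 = 179.59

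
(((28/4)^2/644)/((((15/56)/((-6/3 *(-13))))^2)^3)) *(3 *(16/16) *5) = 16672713927188021248/17465625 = 954601620450.92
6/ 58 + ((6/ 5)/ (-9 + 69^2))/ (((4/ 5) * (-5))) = 47491/ 459360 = 0.10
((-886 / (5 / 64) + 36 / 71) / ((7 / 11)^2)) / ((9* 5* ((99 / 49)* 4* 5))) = -11070961 / 718875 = -15.40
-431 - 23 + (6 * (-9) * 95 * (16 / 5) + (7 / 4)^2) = -269871 / 16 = -16866.94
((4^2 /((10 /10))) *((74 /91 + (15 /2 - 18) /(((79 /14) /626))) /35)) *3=-401671488 /251615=-1596.37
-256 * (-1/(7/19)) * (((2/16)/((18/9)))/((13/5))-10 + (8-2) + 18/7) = -621680/637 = -975.95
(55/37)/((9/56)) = 3080/333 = 9.25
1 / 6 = 0.17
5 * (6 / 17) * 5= 150 / 17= 8.82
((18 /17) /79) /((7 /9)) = 162 /9401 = 0.02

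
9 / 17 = 0.53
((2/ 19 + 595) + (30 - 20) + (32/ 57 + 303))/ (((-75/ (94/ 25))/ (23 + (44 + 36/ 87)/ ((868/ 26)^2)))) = -39715018988/ 37839375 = -1049.57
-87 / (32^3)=-87 / 32768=-0.00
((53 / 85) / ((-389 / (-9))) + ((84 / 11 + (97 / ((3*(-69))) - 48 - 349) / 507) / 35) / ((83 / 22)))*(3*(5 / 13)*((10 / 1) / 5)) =267423809386 / 1747330499187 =0.15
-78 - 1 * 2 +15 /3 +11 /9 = -664 /9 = -73.78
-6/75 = -2/25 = -0.08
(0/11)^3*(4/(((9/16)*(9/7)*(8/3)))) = 0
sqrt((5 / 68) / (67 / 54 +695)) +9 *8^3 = 3 *sqrt(19174470) / 1278298 +4608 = 4608.01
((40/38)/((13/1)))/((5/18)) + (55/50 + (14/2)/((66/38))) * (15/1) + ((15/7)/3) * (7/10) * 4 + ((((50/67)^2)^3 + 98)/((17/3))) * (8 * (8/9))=1691689126076342583/8356364428007882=202.44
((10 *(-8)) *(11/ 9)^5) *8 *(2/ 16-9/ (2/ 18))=8335999760/ 59049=141170.89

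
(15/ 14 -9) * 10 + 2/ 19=-10531/ 133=-79.18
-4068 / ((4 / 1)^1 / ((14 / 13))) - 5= -14303 / 13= -1100.23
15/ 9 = 5/ 3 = 1.67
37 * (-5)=-185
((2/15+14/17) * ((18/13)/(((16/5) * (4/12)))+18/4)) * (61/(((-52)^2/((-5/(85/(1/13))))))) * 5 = -0.00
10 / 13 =0.77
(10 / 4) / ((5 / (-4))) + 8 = 6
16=16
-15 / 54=-0.28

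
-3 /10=-0.30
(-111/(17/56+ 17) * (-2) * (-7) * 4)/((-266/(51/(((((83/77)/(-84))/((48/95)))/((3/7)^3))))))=-607647744/2846485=-213.47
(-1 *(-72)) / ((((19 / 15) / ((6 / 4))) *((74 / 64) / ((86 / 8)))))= 557280 / 703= 792.72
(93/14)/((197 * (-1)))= -93/2758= -0.03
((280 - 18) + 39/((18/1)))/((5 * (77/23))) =7291/462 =15.78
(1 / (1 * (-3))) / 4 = -1 / 12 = -0.08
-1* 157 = -157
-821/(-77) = 821/77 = 10.66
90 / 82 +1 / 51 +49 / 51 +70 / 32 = 142705 / 33456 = 4.27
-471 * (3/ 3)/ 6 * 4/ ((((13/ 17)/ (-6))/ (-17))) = -544476/ 13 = -41882.77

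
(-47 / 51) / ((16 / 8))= -47 / 102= -0.46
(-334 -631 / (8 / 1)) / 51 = -1101 / 136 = -8.10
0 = 0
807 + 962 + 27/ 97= 1769.28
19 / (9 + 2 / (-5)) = 95 / 43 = 2.21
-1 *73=-73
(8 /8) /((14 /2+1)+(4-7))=1 /5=0.20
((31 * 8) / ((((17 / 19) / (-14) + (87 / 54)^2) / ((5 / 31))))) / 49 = 246240 / 763693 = 0.32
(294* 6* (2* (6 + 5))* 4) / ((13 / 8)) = 1241856 / 13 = 95527.38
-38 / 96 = -19 / 48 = -0.40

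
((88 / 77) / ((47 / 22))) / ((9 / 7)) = 176 / 423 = 0.42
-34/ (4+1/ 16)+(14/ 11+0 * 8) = -5074/ 715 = -7.10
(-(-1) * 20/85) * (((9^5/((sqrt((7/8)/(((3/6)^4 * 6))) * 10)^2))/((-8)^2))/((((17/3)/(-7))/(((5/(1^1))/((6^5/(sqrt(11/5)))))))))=-2187 * sqrt(55)/14796800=-0.00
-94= -94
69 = 69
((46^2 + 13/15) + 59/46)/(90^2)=1461523/5589000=0.26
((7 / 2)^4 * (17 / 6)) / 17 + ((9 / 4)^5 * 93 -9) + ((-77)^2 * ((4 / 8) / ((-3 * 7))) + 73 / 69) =370149145 / 70656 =5238.75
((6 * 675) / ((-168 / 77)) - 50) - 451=-9429 / 4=-2357.25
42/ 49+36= 258/ 7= 36.86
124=124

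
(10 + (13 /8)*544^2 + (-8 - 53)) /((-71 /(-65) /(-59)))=-1844040575 /71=-25972402.46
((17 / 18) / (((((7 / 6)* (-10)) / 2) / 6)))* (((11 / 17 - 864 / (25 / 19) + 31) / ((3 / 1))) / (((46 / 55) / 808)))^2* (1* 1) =-398114633256712064 / 10117125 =-39350569777.16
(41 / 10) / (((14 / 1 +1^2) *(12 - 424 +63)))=-41 / 52350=-0.00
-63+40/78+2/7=-16981/273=-62.20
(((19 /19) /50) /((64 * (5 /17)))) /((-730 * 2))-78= -1822080017 /23360000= -78.00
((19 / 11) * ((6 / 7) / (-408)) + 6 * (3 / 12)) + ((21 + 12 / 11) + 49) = 380067 / 5236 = 72.59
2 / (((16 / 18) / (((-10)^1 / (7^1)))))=-45 / 14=-3.21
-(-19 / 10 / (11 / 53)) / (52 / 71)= 71497 / 5720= 12.50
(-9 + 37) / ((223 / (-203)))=-5684 / 223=-25.49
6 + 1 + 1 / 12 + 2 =109 / 12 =9.08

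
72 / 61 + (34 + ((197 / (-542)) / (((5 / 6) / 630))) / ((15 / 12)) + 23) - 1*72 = -19311969 / 82655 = -233.65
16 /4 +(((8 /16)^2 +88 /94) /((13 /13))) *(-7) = -809 /188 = -4.30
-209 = -209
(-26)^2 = 676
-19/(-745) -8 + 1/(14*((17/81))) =-1353613/177310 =-7.63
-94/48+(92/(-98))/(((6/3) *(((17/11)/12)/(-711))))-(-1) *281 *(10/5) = 63002657/19992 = 3151.39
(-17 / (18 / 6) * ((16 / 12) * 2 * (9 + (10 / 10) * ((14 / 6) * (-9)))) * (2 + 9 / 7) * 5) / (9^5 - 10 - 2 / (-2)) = 391 / 7749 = 0.05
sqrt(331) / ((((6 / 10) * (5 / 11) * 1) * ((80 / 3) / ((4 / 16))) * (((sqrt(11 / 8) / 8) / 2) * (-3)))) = -sqrt(7282) / 30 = -2.84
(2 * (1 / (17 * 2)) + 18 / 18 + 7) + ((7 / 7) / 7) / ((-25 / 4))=23907 / 2975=8.04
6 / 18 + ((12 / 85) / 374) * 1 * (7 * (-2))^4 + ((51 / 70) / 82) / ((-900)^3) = 65778130403945957 / 4434132780000000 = 14.83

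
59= 59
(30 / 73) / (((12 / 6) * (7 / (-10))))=-150 / 511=-0.29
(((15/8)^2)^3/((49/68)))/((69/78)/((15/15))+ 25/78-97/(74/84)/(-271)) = 15144749465625/404718813184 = 37.42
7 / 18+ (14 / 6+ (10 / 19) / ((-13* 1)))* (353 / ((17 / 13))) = 3600743 / 5814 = 619.32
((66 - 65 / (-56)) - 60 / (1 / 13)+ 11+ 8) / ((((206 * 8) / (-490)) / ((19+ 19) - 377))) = -461014575 / 6592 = -69935.46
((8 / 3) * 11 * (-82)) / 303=-7216 / 909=-7.94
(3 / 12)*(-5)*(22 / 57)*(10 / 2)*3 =-275 / 38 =-7.24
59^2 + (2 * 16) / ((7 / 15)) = 24847 / 7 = 3549.57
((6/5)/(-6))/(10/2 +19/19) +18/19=521/570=0.91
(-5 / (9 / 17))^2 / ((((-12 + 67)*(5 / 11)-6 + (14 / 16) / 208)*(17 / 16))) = 11315200 / 2561463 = 4.42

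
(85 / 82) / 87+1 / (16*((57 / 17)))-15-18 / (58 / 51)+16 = -14.80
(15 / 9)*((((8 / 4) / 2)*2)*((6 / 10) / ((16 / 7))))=0.88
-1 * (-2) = 2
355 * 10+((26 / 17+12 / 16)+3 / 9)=724733 / 204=3552.61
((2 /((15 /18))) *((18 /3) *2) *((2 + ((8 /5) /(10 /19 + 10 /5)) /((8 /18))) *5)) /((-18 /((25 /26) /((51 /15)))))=-3425 /442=-7.75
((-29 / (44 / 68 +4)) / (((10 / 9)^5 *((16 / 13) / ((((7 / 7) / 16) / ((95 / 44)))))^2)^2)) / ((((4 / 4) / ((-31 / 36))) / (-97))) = -240163543187481501240939 / 4318186543513600000000000000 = -0.00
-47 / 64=-0.73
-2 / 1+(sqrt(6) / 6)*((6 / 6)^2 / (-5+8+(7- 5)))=-2+sqrt(6) / 30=-1.92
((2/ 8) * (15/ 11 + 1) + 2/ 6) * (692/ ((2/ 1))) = 10553/ 33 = 319.79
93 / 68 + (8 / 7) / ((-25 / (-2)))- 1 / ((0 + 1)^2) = 5463 / 11900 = 0.46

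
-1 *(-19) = 19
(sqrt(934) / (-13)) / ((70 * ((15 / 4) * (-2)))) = sqrt(934) / 6825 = 0.00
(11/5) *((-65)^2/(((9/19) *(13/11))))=149435/9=16603.89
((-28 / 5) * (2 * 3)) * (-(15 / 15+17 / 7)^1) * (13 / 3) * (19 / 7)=47424 / 35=1354.97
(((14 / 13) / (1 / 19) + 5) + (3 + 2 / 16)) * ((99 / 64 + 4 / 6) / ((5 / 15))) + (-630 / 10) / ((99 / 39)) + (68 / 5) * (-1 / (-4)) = 61653107 / 366080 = 168.41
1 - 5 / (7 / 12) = -53 / 7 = -7.57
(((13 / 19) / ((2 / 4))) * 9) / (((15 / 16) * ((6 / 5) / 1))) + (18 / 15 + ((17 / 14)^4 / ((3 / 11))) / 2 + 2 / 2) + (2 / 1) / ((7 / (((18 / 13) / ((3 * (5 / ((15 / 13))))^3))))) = 10715312966149 / 625403644320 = 17.13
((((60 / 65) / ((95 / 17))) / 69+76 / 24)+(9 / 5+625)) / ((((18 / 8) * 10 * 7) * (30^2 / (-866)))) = -46489316491 / 12079226250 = -3.85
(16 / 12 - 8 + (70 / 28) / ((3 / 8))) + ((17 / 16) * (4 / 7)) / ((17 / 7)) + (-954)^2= 3640465 / 4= 910116.25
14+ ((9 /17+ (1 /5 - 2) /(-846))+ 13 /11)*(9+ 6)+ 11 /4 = 1492385 /35156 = 42.45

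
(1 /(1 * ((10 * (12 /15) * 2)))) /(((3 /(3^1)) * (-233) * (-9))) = 1 /33552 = 0.00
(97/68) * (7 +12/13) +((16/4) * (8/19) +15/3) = 302097/16796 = 17.99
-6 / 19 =-0.32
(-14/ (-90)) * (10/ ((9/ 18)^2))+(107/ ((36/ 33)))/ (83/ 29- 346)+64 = 78049/ 1116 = 69.94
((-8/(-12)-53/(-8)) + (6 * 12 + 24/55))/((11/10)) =105241/1452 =72.48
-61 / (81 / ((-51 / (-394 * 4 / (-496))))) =64294 / 5319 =12.09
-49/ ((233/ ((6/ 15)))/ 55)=-1078/ 233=-4.63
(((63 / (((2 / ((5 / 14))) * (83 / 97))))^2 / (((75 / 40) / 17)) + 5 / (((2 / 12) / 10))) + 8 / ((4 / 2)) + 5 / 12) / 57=154727447 / 4712076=32.84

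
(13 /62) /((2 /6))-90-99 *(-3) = 12873 /62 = 207.63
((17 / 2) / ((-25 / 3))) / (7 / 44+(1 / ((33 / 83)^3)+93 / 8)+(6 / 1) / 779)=-5710964292 / 155106482525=-0.04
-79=-79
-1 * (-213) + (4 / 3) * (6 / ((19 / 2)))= 4063 / 19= 213.84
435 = 435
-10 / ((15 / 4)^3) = -128 / 675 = -0.19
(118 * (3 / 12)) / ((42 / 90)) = 885 / 14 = 63.21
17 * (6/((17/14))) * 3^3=2268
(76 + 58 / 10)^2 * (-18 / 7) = -3011058 / 175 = -17206.05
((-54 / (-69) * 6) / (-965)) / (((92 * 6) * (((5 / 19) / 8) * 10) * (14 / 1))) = -171 / 89334875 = -0.00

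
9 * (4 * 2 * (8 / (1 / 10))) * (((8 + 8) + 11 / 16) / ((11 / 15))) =1441800 / 11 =131072.73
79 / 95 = 0.83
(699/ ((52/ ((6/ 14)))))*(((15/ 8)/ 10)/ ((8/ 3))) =18873/ 46592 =0.41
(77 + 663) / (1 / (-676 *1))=-500240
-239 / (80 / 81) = -19359 / 80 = -241.99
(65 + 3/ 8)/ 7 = 523/ 56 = 9.34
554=554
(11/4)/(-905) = -11/3620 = -0.00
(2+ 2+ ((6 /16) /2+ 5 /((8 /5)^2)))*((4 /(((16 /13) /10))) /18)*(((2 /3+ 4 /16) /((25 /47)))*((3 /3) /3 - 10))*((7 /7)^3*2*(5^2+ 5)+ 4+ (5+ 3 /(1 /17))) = -25533079 /1152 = -22164.13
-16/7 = -2.29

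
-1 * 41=-41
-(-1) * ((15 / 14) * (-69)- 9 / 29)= -30141 / 406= -74.24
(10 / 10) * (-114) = -114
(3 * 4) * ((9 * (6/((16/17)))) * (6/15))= 1377/5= 275.40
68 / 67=1.01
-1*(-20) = 20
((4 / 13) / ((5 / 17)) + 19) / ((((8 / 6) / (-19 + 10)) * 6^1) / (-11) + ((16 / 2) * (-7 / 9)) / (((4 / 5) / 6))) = -0.43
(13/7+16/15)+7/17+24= 48794/1785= 27.34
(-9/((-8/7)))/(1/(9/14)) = 81/16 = 5.06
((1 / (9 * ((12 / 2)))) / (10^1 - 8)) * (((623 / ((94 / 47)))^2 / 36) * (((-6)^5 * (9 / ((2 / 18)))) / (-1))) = 31438449 / 2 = 15719224.50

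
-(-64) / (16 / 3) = 12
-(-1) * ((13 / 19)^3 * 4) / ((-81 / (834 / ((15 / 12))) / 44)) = -429979264 / 925965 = -464.36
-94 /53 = -1.77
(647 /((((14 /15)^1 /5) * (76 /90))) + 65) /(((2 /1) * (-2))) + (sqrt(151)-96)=-2422493 /2128 + sqrt(151)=-1126.10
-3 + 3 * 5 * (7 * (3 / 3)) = 102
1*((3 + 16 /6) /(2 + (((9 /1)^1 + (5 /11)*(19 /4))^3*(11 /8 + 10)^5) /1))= 47452258304 /2216015001075982035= 0.00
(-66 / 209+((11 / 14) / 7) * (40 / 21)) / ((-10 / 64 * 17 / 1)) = 63808 / 1661835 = 0.04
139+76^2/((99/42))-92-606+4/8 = 124867/66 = 1891.92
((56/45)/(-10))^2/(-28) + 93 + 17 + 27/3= 6024347/50625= 119.00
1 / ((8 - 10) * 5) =-1 / 10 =-0.10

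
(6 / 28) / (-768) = -1 / 3584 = -0.00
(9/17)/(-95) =-9/1615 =-0.01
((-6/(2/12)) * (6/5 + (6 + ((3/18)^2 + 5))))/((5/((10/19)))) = -4402/95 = -46.34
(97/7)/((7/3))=291/49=5.94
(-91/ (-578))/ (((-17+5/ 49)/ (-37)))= 164983/ 478584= 0.34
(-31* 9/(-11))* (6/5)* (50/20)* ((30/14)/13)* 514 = 6453270/1001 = 6446.82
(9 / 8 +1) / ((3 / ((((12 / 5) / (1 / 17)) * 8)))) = 1156 / 5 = 231.20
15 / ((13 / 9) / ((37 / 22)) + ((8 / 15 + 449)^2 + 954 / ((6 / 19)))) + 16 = 27319721483 / 1707474788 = 16.00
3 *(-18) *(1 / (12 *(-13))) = 9 / 26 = 0.35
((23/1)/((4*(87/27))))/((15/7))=483/580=0.83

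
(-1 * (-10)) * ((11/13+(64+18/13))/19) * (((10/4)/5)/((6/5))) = 7175/494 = 14.52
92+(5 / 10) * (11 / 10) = 1851 / 20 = 92.55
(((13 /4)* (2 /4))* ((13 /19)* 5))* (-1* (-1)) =845 /152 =5.56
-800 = -800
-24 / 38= -12 / 19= -0.63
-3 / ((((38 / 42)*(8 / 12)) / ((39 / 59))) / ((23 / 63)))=-2691 / 2242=-1.20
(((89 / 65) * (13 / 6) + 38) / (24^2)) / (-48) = -1229 / 829440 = -0.00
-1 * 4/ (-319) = 4/ 319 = 0.01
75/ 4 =18.75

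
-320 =-320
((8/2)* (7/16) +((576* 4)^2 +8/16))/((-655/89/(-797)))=1506168126909/2620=574873330.88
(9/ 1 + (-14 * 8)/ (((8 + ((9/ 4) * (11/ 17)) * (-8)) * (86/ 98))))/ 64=58645/ 85312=0.69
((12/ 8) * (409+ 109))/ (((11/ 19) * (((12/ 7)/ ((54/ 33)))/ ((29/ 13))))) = 2857.81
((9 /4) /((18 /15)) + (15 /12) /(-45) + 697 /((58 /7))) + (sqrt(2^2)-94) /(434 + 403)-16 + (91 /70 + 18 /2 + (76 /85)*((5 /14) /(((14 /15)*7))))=454085955031 /5661434520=80.21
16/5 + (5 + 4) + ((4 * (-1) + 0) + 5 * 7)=43.20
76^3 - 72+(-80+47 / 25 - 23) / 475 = 5211982472 / 11875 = 438903.79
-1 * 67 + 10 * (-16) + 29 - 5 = -203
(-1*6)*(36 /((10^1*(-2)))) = 54 /5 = 10.80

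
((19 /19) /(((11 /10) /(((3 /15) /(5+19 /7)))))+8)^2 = 5678689 /88209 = 64.38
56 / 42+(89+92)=547 / 3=182.33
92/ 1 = 92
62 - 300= -238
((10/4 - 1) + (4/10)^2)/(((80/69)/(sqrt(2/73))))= 5727*sqrt(146)/292000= 0.24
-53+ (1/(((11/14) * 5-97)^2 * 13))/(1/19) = -1169786677/22071517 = -53.00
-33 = -33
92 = 92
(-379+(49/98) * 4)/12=-377/12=-31.42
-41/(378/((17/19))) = -697/7182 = -0.10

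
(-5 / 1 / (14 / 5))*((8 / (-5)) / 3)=20 / 21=0.95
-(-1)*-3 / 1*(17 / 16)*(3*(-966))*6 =221697 / 4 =55424.25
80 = 80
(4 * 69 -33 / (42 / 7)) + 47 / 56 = 15195 / 56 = 271.34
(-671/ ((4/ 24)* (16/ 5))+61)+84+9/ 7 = -62263/ 56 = -1111.84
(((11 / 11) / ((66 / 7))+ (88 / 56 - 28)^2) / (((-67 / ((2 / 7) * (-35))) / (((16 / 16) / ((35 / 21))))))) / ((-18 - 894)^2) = 2259193 / 30036771072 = 0.00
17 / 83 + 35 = 2922 / 83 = 35.20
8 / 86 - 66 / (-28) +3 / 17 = 26881 / 10234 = 2.63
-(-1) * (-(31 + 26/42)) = -664/21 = -31.62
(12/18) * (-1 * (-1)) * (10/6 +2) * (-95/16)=-1045/72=-14.51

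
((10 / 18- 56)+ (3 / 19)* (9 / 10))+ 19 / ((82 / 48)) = -3097487 / 70110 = -44.18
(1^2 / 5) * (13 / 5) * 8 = 104 / 25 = 4.16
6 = 6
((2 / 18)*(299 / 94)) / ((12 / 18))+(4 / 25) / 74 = 277703 / 521700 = 0.53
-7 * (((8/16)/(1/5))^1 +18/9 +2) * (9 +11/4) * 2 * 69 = -295113/4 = -73778.25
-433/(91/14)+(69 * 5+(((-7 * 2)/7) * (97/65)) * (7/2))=17416/65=267.94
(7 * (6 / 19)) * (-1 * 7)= -294 / 19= -15.47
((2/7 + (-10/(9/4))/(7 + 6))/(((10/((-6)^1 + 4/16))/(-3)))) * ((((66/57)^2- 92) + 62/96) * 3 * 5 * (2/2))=63469949/485184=130.82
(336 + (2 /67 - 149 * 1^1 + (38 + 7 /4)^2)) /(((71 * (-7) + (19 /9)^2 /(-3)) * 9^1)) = -51146721 /129853504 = -0.39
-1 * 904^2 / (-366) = 408608 / 183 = 2232.83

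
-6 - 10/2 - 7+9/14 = -243/14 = -17.36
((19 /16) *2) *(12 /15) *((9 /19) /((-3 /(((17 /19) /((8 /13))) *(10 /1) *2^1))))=-663 /76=-8.72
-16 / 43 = -0.37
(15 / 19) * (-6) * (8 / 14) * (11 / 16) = -495 / 266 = -1.86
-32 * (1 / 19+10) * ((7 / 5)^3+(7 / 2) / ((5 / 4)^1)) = -4235616 / 2375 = -1783.42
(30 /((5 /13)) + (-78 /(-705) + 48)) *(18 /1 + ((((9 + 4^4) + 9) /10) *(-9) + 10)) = -32392148 /1175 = -27567.79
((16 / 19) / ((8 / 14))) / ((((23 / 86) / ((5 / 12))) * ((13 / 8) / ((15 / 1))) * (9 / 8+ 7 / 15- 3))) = -14448000 / 960089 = -15.05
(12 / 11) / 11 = 12 / 121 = 0.10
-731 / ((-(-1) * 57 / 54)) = -13158 / 19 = -692.53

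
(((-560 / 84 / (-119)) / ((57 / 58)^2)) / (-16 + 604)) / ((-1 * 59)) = -16820 / 10059751989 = -0.00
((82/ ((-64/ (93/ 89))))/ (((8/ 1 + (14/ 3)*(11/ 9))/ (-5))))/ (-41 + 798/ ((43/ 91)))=4426893/ 14932832960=0.00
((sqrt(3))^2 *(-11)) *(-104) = 3432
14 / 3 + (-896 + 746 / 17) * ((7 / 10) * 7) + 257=-997996 / 255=-3913.71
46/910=23/455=0.05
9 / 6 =1.50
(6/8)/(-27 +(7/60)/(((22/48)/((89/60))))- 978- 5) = -2475/3331754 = -0.00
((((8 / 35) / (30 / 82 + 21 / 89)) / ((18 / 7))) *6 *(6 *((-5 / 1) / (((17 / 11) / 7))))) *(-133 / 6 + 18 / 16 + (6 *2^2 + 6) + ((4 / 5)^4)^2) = -24039274113547 / 21874218750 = -1098.98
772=772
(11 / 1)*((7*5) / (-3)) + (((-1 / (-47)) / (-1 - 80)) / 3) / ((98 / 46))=-128.33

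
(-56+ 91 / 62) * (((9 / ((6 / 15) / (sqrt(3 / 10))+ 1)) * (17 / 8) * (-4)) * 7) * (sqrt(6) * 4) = -6207516 * sqrt(5) / 31+ 7759395 * sqrt(6) / 31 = 165359.06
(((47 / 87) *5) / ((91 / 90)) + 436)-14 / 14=1155015 / 2639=437.67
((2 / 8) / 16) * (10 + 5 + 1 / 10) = 151 / 640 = 0.24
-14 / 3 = -4.67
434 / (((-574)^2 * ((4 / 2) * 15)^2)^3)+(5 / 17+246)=7797830807807404009632000527 / 31660645744620460512000000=246.29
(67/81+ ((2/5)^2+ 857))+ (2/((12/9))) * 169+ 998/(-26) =56498849/52650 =1073.10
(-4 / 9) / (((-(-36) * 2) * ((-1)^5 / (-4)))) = -2 / 81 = -0.02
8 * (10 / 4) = 20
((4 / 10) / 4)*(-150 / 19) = -15 / 19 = -0.79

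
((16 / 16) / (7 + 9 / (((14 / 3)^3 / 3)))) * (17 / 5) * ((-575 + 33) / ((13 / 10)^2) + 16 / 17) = -2520901824 / 16846765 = -149.64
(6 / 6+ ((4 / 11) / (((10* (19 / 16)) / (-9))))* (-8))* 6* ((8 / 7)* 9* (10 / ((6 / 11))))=482256 / 133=3625.98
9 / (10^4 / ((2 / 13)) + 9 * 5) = 9 / 65045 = 0.00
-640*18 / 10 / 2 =-576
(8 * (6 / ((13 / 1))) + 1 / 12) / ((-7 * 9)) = -589 / 9828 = -0.06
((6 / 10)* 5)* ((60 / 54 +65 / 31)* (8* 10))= 769.89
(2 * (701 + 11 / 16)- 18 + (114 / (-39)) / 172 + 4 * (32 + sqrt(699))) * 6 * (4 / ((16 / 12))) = 72 * sqrt(699) + 60909633 / 2236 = 29144.02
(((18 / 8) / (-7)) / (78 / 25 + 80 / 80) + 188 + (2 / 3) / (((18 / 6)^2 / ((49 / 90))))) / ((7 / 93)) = 20417567851 / 8176140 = 2497.21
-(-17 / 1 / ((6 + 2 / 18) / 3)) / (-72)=-51 / 440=-0.12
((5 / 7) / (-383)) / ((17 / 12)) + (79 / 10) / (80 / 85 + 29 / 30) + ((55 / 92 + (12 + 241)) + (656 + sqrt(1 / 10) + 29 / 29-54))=861.05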